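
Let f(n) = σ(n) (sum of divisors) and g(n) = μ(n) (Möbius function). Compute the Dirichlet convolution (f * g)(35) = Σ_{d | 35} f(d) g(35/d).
(σ * μ)(35) = 35

Divisors of 35: [1, 5, 7, 35]. For each d | 35:
  d = 1: σ(1) · μ(35/1) = 1 · 1 = 1
  d = 5: σ(5) · μ(35/5) = 6 · -1 = -6
  d = 7: σ(7) · μ(35/7) = 8 · -1 = -8
  d = 35: σ(35) · μ(35/35) = 48 · 1 = 48
Summing: (σ * μ)(35) = 1 + -6 + -8 + 48 = 35.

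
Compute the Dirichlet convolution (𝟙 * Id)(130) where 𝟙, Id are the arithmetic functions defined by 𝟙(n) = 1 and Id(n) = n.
(𝟙 * Id)(130) = 252

Divisors of 130: [1, 2, 5, 10, 13, 26, 65, 130]. For each d | 130:
  d = 1: 𝟙(1) · Id(130/1) = 1 · 130 = 130
  d = 2: 𝟙(2) · Id(130/2) = 1 · 65 = 65
  d = 5: 𝟙(5) · Id(130/5) = 1 · 26 = 26
  d = 10: 𝟙(10) · Id(130/10) = 1 · 13 = 13
  d = 13: 𝟙(13) · Id(130/13) = 1 · 10 = 10
  d = 26: 𝟙(26) · Id(130/26) = 1 · 5 = 5
  d = 65: 𝟙(65) · Id(130/65) = 1 · 2 = 2
  d = 130: 𝟙(130) · Id(130/130) = 1 · 1 = 1
Summing: (𝟙 * Id)(130) = 130 + 65 + 26 + 13 + 10 + 5 + 2 + 1 = 252.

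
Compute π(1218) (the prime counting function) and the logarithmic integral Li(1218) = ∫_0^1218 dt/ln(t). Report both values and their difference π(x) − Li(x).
π(1218) = 199;  Li(1218) ≈ 208.71;  π(x) − Li(x) ≈ -9.71.

Direct count of primes ≤ 1218 gives π(1218) = 199. Numerical evaluation of the logarithmic integral gives Li(1218) ≈ 208.71. The difference π(x) − Li(x) ≈ -9.71 is typically negative for small/moderate x (Li(x) overestimates), though Littlewood's theorem shows this sign changes infinitely often.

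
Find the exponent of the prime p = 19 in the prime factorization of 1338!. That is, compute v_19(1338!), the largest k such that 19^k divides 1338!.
v_19(1338!) = 73

Legendre's formula: v_p(n!) = Σ_{k ≥ 1} ⌊n / p^k⌋. For p = 19, n = 1338, the terms are:
  ⌊1338/19^1⌋ = ⌊1338/19⌋ = 70
  ⌊1338/19^2⌋ = ⌊1338/361⌋ = 3
(the next term ⌊1338/19^3⌋ = 0, terminating the sum). Summing: v_19(1338!) = 70 + 3 = 73.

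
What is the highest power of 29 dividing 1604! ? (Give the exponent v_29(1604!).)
v_29(1604!) = 56

Legendre's formula: v_p(n!) = Σ_{k ≥ 1} ⌊n / p^k⌋. For p = 29, n = 1604, the terms are:
  ⌊1604/29^1⌋ = ⌊1604/29⌋ = 55
  ⌊1604/29^2⌋ = ⌊1604/841⌋ = 1
(the next term ⌊1604/29^3⌋ = 0, terminating the sum). Summing: v_29(1604!) = 55 + 1 = 56.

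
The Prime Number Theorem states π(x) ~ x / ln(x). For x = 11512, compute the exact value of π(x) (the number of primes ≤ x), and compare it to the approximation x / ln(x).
π(11512) = 1388;  x/ln(x) ≈ 1231.08;  relative error ≈ 11.31%.

Directly count primes up to 11512: π(11512) = 1388. The PNT approximation gives 11512/ln(11512) ≈ 11512/9.35115 ≈ 1231.08. Relative error (π(x) − x/ln(x)) / π(x) ≈ 11.31%; the approximation is known to undercount slightly (Li(x) is a better estimate).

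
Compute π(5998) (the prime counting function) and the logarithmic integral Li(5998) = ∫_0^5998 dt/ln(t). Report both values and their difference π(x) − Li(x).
π(5998) = 783;  Li(5998) ≈ 800.18;  π(x) − Li(x) ≈ -17.18.

Direct count of primes ≤ 5998 gives π(5998) = 783. Numerical evaluation of the logarithmic integral gives Li(5998) ≈ 800.18. The difference π(x) − Li(x) ≈ -17.18 is typically negative for small/moderate x (Li(x) overestimates), though Littlewood's theorem shows this sign changes infinitely often.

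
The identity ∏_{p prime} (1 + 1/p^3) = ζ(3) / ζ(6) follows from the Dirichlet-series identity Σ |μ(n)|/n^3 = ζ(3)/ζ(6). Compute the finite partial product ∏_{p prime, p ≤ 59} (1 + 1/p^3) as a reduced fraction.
∏ = 49015348118957287693667429084900240520118272/41484639097894743448712899010350912764324083

The primes p ≤ 59 are [2, 3, 5, 7, 11, 13, 17, 19, 23, 29, 31, 37, 41, 43, 47, 53, 59]. For each, (1 + 1/p^3) = (p^3 + 1)/p^3. Multiplying these fractions over p ∈ [2, 3, 5, 7, 11, 13, 17, 19, 23, 29, 31, 37, 41, 43, 47, 53, 59] gives 49015348118957287693667429084900240520118272/41484639097894743448712899010350912764324083. (In the limit P → ∞ this tends to ζ(3)/ζ(6).)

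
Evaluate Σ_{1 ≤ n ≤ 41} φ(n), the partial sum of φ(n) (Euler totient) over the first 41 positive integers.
Σ_{n ≤ 41} φ(n) = 530

Compute φ(n) for each 1 ≤ n ≤ 41: φ(1) = 1, φ(2) = 1, φ(3) = 2, φ(4) = 2, φ(5) = 4, φ(6) = 2, φ(7) = 6, φ(8) = 4, φ(9) = 6, φ(10) = 4, φ(11) = 10, φ(12) = 4, φ(13) = 12, φ(14) = 6, φ(15) = 8, φ(16) = 8, φ(17) = 16, φ(18) = 6, φ(19) = 18, φ(20) = 8, φ(21) = 12, φ(22) = 10, φ(23) = 22, φ(24) = 8, φ(25) = 20, φ(26) = 12, φ(27) = 18, φ(28) = 12, φ(29) = 28, φ(30) = 8, φ(31) = 30, φ(32) = 16, φ(33) = 20, φ(34) = 16, φ(35) = 24, φ(36) = 12, φ(37) = 36, φ(38) = 18, φ(39) = 24, φ(40) = 16, φ(41) = 40. Summing all 41 values: 530. (Average order: Σ_{n ≤ x} φ(n) ~ (3/π²) x². For x = 41, (3/π²)·41² ≈ 510.96.)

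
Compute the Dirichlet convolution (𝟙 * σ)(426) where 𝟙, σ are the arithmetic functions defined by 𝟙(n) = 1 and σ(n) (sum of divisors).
(𝟙 * σ)(426) = 1460

Divisors of 426: [1, 2, 3, 6, 71, 142, 213, 426]. For each d | 426:
  d = 1: 𝟙(1) · σ(426/1) = 1 · 864 = 864
  d = 2: 𝟙(2) · σ(426/2) = 1 · 288 = 288
  d = 3: 𝟙(3) · σ(426/3) = 1 · 216 = 216
  d = 6: 𝟙(6) · σ(426/6) = 1 · 72 = 72
  d = 71: 𝟙(71) · σ(426/71) = 1 · 12 = 12
  d = 142: 𝟙(142) · σ(426/142) = 1 · 4 = 4
  d = 213: 𝟙(213) · σ(426/213) = 1 · 3 = 3
  d = 426: 𝟙(426) · σ(426/426) = 1 · 1 = 1
Summing: (𝟙 * σ)(426) = 864 + 288 + 216 + 72 + 12 + 4 + 3 + 1 = 1460.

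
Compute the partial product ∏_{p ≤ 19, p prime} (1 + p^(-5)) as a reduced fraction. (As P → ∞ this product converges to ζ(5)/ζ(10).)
∏ = 405833785877367637916288/391770333462674252324875

The primes p ≤ 19 are [2, 3, 5, 7, 11, 13, 17, 19]. For each, (1 + 1/p^5) = (p^5 + 1)/p^5. Multiplying these fractions over p ∈ [2, 3, 5, 7, 11, 13, 17, 19] gives 405833785877367637916288/391770333462674252324875. (In the limit P → ∞ this tends to ζ(5)/ζ(10).)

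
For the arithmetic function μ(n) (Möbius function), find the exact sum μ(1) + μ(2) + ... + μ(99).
Σ_{n ≤ 99} μ(n) = 1

Compute μ(n) for each 1 ≤ n ≤ 99: μ(1) = 1, μ(2) = -1, μ(3) = -1, μ(4) = 0, μ(5) = -1, μ(6) = 1, μ(7) = -1, μ(8) = 0, μ(9) = 0, μ(10) = 1, μ(11) = -1, μ(12) = 0, μ(13) = -1, μ(14) = 1, μ(15) = 1, μ(16) = 0, μ(17) = -1, μ(18) = 0, μ(19) = -1, μ(20) = 0, μ(21) = 1, μ(22) = 1, μ(23) = -1, μ(24) = 0, μ(25) = 0, μ(26) = 1, μ(27) = 0, μ(28) = 0, μ(29) = -1, μ(30) = -1, μ(31) = -1, μ(32) = 0, μ(33) = 1, μ(34) = 1, μ(35) = 1, μ(36) = 0, μ(37) = -1, μ(38) = 1, μ(39) = 1, μ(40) = 0, μ(41) = -1, μ(42) = -1, μ(43) = -1, μ(44) = 0, μ(45) = 0, μ(46) = 1, μ(47) = -1, μ(48) = 0, μ(49) = 0, μ(50) = 0, μ(51) = 1, μ(52) = 0, μ(53) = -1, μ(54) = 0, μ(55) = 1, μ(56) = 0, μ(57) = 1, μ(58) = 1, μ(59) = -1, μ(60) = 0, μ(61) = -1, μ(62) = 1, μ(63) = 0, μ(64) = 0, μ(65) = 1, μ(66) = -1, μ(67) = -1, μ(68) = 0, μ(69) = 1, μ(70) = -1, μ(71) = -1, μ(72) = 0, μ(73) = -1, μ(74) = 1, μ(75) = 0, μ(76) = 0, μ(77) = 1, μ(78) = -1, μ(79) = -1, μ(80) = 0, μ(81) = 0, μ(82) = 1, μ(83) = -1, μ(84) = 0, μ(85) = 1, μ(86) = 1, μ(87) = 1, μ(88) = 0, μ(89) = -1, μ(90) = 0, μ(91) = 1, μ(92) = 0, μ(93) = 1, μ(94) = 1, μ(95) = 1, μ(96) = 0, μ(97) = -1, μ(98) = 0, μ(99) = 0. Summing all 99 values: 1. (Mertens function M(x) = Σ_{n ≤ x} μ(n); on average M(x) should be small (PNT ⟺ M(x) = o(x)).)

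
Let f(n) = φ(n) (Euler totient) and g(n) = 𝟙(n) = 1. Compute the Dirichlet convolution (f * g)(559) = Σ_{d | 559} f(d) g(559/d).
(φ * 𝟙)(559) = 559

Divisors of 559: [1, 13, 43, 559]. For each d | 559:
  d = 1: φ(1) · 𝟙(559/1) = 1 · 1 = 1
  d = 13: φ(13) · 𝟙(559/13) = 12 · 1 = 12
  d = 43: φ(43) · 𝟙(559/43) = 42 · 1 = 42
  d = 559: φ(559) · 𝟙(559/559) = 504 · 1 = 504
Summing: (φ * 𝟙)(559) = 1 + 12 + 42 + 504 = 559.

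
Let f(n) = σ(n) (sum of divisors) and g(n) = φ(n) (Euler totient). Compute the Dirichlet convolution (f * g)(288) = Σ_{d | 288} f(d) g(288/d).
(σ * φ)(288) = 5184

Divisors of 288: [1, 2, 3, 4, 6, 8, 9, 12, 16, 18, 24, 32, 36, 48, 72, 96, 144, 288]. For each d | 288:
  d = 1: σ(1) · φ(288/1) = 1 · 96 = 96
  d = 2: σ(2) · φ(288/2) = 3 · 48 = 144
  d = 3: σ(3) · φ(288/3) = 4 · 32 = 128
  d = 4: σ(4) · φ(288/4) = 7 · 24 = 168
  d = 6: σ(6) · φ(288/6) = 12 · 16 = 192
  d = 8: σ(8) · φ(288/8) = 15 · 12 = 180
  d = 9: σ(9) · φ(288/9) = 13 · 16 = 208
  d = 12: σ(12) · φ(288/12) = 28 · 8 = 224
  d = 16: σ(16) · φ(288/16) = 31 · 6 = 186
  d = 18: σ(18) · φ(288/18) = 39 · 8 = 312
  d = 24: σ(24) · φ(288/24) = 60 · 4 = 240
  d = 32: σ(32) · φ(288/32) = 63 · 6 = 378
  d = 36: σ(36) · φ(288/36) = 91 · 4 = 364
  d = 48: σ(48) · φ(288/48) = 124 · 2 = 248
  d = 72: σ(72) · φ(288/72) = 195 · 2 = 390
  d = 96: σ(96) · φ(288/96) = 252 · 2 = 504
  d = 144: σ(144) · φ(288/144) = 403 · 1 = 403
  d = 288: σ(288) · φ(288/288) = 819 · 1 = 819
Summing: (σ * φ)(288) = 96 + 144 + 128 + 168 + 192 + 180 + 208 + 224 + 186 + 312 + 240 + 378 + 364 + 248 + 390 + 504 + 403 + 819 = 5184.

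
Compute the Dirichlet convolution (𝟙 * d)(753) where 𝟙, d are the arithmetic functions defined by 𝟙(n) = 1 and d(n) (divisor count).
(𝟙 * d)(753) = 9

Divisors of 753: [1, 3, 251, 753]. For each d | 753:
  d = 1: 𝟙(1) · d(753/1) = 1 · 4 = 4
  d = 3: 𝟙(3) · d(753/3) = 1 · 2 = 2
  d = 251: 𝟙(251) · d(753/251) = 1 · 2 = 2
  d = 753: 𝟙(753) · d(753/753) = 1 · 1 = 1
Summing: (𝟙 * d)(753) = 4 + 2 + 2 + 1 = 9.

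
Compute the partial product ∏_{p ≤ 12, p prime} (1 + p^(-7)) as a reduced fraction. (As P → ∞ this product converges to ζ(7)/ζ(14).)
∏ = 102398715604311407906/101557061298054140625

The primes p ≤ 12 are [2, 3, 5, 7, 11]. For each, (1 + 1/p^7) = (p^7 + 1)/p^7. Multiplying these fractions over p ∈ [2, 3, 5, 7, 11] gives 102398715604311407906/101557061298054140625. (In the limit P → ∞ this tends to ζ(7)/ζ(14).)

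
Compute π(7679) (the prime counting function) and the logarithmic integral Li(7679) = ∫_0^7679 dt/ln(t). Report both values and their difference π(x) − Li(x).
π(7679) = 973;  Li(7679) ≈ 990.62;  π(x) − Li(x) ≈ -17.62.

Direct count of primes ≤ 7679 gives π(7679) = 973. Numerical evaluation of the logarithmic integral gives Li(7679) ≈ 990.62. The difference π(x) − Li(x) ≈ -17.62 is typically negative for small/moderate x (Li(x) overestimates), though Littlewood's theorem shows this sign changes infinitely often.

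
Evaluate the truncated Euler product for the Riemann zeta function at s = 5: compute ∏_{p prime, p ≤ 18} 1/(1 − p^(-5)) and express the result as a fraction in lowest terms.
∏ = 3618351187072042546125/3489494469487104326464

The primes p ≤ 18 are [2, 3, 5, 7, 11, 13, 17]. For each prime, (1 − 1/p^5)^(-1) = p^5 / (p^5 − 1). The product is (1 − 1/2^5)^(-1), (1 − 1/3^5)^(-1), (1 − 1/5^5)^(-1), (1 − 1/7^5)^(-1), (1 − 1/11^5)^(-1), (1 − 1/13^5)^(-1), (1 − 1/17^5)^(-1) = ∏ p^5 / (p^5 − 1) = 3618351187072042546125/3489494469487104326464.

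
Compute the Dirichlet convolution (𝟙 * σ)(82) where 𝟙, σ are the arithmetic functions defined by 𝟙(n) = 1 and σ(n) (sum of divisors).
(𝟙 * σ)(82) = 172

Divisors of 82: [1, 2, 41, 82]. For each d | 82:
  d = 1: 𝟙(1) · σ(82/1) = 1 · 126 = 126
  d = 2: 𝟙(2) · σ(82/2) = 1 · 42 = 42
  d = 41: 𝟙(41) · σ(82/41) = 1 · 3 = 3
  d = 82: 𝟙(82) · σ(82/82) = 1 · 1 = 1
Summing: (𝟙 * σ)(82) = 126 + 42 + 3 + 1 = 172.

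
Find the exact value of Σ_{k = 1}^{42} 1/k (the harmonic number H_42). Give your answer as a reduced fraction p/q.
H_42 = 12309312989335019/2844937529085600

Direct summation: H_42 = 1 + 1/2 + ... + 1/42. The least common denominator is lcm(1, ..., 42) = 219060189739591200; over this denominator the numerator is 219060189739591200 + 109530094869795600 + 73020063246530400 + 54765047434897800 + 43812037947918240 + 36510031623265200 + 31294312819941600 + 27382523717448900 + 24340021082176800 + 21906018973959120 + 19914562703599200 + 18255015811632600 + 16850783826122400 + 15647156409970800 + 14604012649306080 + 13691261858724450 + 12885893514093600 + 12170010541088400 + 11529483670504800 + 10953009486979560 + 10431437606647200 + 9957281351799600 + 9524356075634400 + 9127507905816300 + 8762407589583648 + 8425391913061200 + 8113340360725600 + 7823578204985400 + 7553799646192800 + 7302006324653040 + 7066457733535200 + 6845630929362225 + 6638187567866400 + 6442946757046800 + 6258862563988320 + 6085005270544200 + 5920545668637600 + 5764741835252400 + 5616927942040800 + 5476504743489780 + 5342931457063200 + 5215718803323600 = 947817100178796463, so H_42 = 947817100178796463/219060189739591200; reducing by gcd(947817100178796463, 219060189739591200) = 77 gives 12309312989335019/2844937529085600 ≈ 4.32674. (The PNT-adjacent estimate ln(42) + γ ≈ 4.31489 matches within O(1/n).)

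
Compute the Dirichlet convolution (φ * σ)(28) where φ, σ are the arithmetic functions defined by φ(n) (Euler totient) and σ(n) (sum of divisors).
(φ * σ)(28) = 168

Divisors of 28: [1, 2, 4, 7, 14, 28]. For each d | 28:
  d = 1: φ(1) · σ(28/1) = 1 · 56 = 56
  d = 2: φ(2) · σ(28/2) = 1 · 24 = 24
  d = 4: φ(4) · σ(28/4) = 2 · 8 = 16
  d = 7: φ(7) · σ(28/7) = 6 · 7 = 42
  d = 14: φ(14) · σ(28/14) = 6 · 3 = 18
  d = 28: φ(28) · σ(28/28) = 12 · 1 = 12
Summing: (φ * σ)(28) = 56 + 24 + 16 + 42 + 18 + 12 = 168.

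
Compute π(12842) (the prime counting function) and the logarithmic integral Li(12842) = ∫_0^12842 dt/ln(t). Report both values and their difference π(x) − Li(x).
π(12842) = 1531;  Li(12842) ≈ 1550.42;  π(x) − Li(x) ≈ -19.42.

Direct count of primes ≤ 12842 gives π(12842) = 1531. Numerical evaluation of the logarithmic integral gives Li(12842) ≈ 1550.42. The difference π(x) − Li(x) ≈ -19.42 is typically negative for small/moderate x (Li(x) overestimates), though Littlewood's theorem shows this sign changes infinitely often.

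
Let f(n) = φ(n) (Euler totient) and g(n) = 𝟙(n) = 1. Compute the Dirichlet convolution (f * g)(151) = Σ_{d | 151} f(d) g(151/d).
(φ * 𝟙)(151) = 151

Divisors of 151: [1, 151]. For each d | 151:
  d = 1: φ(1) · 𝟙(151/1) = 1 · 1 = 1
  d = 151: φ(151) · 𝟙(151/151) = 150 · 1 = 150
Summing: (φ * 𝟙)(151) = 1 + 150 = 151.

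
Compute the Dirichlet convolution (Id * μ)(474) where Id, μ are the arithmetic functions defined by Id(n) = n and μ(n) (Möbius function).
(Id * μ)(474) = 156

Divisors of 474: [1, 2, 3, 6, 79, 158, 237, 474]. For each d | 474:
  d = 1: Id(1) · μ(474/1) = 1 · -1 = -1
  d = 2: Id(2) · μ(474/2) = 2 · 1 = 2
  d = 3: Id(3) · μ(474/3) = 3 · 1 = 3
  d = 6: Id(6) · μ(474/6) = 6 · -1 = -6
  d = 79: Id(79) · μ(474/79) = 79 · 1 = 79
  d = 158: Id(158) · μ(474/158) = 158 · -1 = -158
  d = 237: Id(237) · μ(474/237) = 237 · -1 = -237
  d = 474: Id(474) · μ(474/474) = 474 · 1 = 474
Summing: (Id * μ)(474) = -1 + 2 + 3 + -6 + 79 + -158 + -237 + 474 = 156.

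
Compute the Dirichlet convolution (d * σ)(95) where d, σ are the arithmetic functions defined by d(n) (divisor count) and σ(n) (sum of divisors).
(d * σ)(95) = 176

Divisors of 95: [1, 5, 19, 95]. For each d | 95:
  d = 1: d(1) · σ(95/1) = 1 · 120 = 120
  d = 5: d(5) · σ(95/5) = 2 · 20 = 40
  d = 19: d(19) · σ(95/19) = 2 · 6 = 12
  d = 95: d(95) · σ(95/95) = 4 · 1 = 4
Summing: (d * σ)(95) = 120 + 40 + 12 + 4 = 176.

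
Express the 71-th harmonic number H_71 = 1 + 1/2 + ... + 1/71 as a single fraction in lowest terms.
H_71 = 3028810706851429109067025637383/624893729741902836283505236800

Direct summation: H_71 = 1 + 1/2 + ... + 1/71. The least common denominator is lcm(1, ..., 71) = 5624043567677125526551547131200; over this denominator the numerator is 5624043567677125526551547131200 + 2812021783838562763275773565600 + 1874681189225708508850515710400 + 1406010891919281381637886782800 + 1124808713535425105310309426240 + 937340594612854254425257855200 + 803434795382446503793078161600 + 703005445959640690818943391400 + 624893729741902836283505236800 + 562404356767712552655154713120 + 511276687970647775141049739200 + 468670297306427127212628927600 + 432618735975163502042426702400 + 401717397691223251896539080800 + 374936237845141701770103142080 + 351502722979820345409471695700 + 330826092216301501561855713600 + 312446864870951418141752618400 + 296002293035638185607976164800 + 281202178383856276327577356560 + 267811598460815501264359387200 + 255638343985323887570524869600 + 244523633377266327241371614400 + 234335148653213563606314463800 + 224961742707085021062061885248 + 216309367987581751021213351200 + 208297909913967612094501745600 + 200858698845611625948269540400 + 193932536816452604363846452800 + 187468118922570850885051571040 + 181420760247649210533920875200 + 175751361489910172704735847850 + 170425562656882591713683246400 + 165413046108150750780927856800 + 160686959076489300758615632320 + 156223432435475709070876309200 + 152001177504787176393285057600 + 148001146517819092803988082400 + 144206245325054500680808900800 + 140601089191928138163788678280 + 137171794333588427476867003200 + 133905799230407750632179693600 + 130791710876212221547710398400 + 127819171992661943785262434800 + 124978745948380567256701047360 + 122261816688633163620685807200 + 119660501439938840990458449600 + 117167574326606781803157231900 + 114776399340349500541868308800 + 112480871353542510531030942624 + 110275364072100500520618571200 + 108154683993790875510606675600 + 106114029578813689180217870400 + 104148954956983806047250872800 + 102255337594129555028209947840 + 100429349422805812974134770200 + 98667431011879395202658721600 + 96966268408226302181923226400 + 95322772333510602144941476800 + 93734059461285425442525785520 + 92197435535690582402484379200 + 90710380123824605266960437600 + 89270532820271833754786462400 + 87875680744955086352367923925 + 86523747195032700408485340480 + 85212781328441295856841623200 + 83940948771300380993306673600 + 82706523054075375390463928400 + 81507877792422109080457204800 + 80343479538244650379307816160 + 79211881234889091923261227200 = 27259296361662861981603230736447, so H_71 = 27259296361662861981603230736447/5624043567677125526551547131200; reducing by gcd(27259296361662861981603230736447, 5624043567677125526551547131200) = 9 gives 3028810706851429109067025637383/624893729741902836283505236800 ≈ 4.84692. (The PNT-adjacent estimate ln(71) + γ ≈ 4.83990 matches within O(1/n).)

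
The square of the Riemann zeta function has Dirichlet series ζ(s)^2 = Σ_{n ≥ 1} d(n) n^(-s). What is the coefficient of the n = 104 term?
d(104) = 8

ζ(s)^2 = (Σ 1/m^s)(Σ 1/k^s). The coefficient of 1/n^s in the product is the number of ordered pairs (m, k) with mk = n, which equals d(n). For n = 104, divisors are [1, 2, 4, 8, 13, 26, 52, 104], so d(104) = 8.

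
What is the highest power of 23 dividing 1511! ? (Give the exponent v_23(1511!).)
v_23(1511!) = 67

Legendre's formula: v_p(n!) = Σ_{k ≥ 1} ⌊n / p^k⌋. For p = 23, n = 1511, the terms are:
  ⌊1511/23^1⌋ = ⌊1511/23⌋ = 65
  ⌊1511/23^2⌋ = ⌊1511/529⌋ = 2
(the next term ⌊1511/23^3⌋ = 0, terminating the sum). Summing: v_23(1511!) = 65 + 2 = 67.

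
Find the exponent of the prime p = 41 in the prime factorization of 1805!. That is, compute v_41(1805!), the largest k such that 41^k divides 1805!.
v_41(1805!) = 45

Legendre's formula: v_p(n!) = Σ_{k ≥ 1} ⌊n / p^k⌋. For p = 41, n = 1805, the terms are:
  ⌊1805/41^1⌋ = ⌊1805/41⌋ = 44
  ⌊1805/41^2⌋ = ⌊1805/1681⌋ = 1
(the next term ⌊1805/41^3⌋ = 0, terminating the sum). Summing: v_41(1805!) = 44 + 1 = 45.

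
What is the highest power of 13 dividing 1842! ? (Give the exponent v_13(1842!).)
v_13(1842!) = 151

Legendre's formula: v_p(n!) = Σ_{k ≥ 1} ⌊n / p^k⌋. For p = 13, n = 1842, the terms are:
  ⌊1842/13^1⌋ = ⌊1842/13⌋ = 141
  ⌊1842/13^2⌋ = ⌊1842/169⌋ = 10
(the next term ⌊1842/13^3⌋ = 0, terminating the sum). Summing: v_13(1842!) = 141 + 10 = 151.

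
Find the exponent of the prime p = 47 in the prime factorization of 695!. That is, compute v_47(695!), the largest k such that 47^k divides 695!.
v_47(695!) = 14

Legendre's formula: v_p(n!) = Σ_{k ≥ 1} ⌊n / p^k⌋. For p = 47, n = 695, the terms are:
  ⌊695/47^1⌋ = ⌊695/47⌋ = 14
(the next term ⌊695/47^2⌋ = 0, terminating the sum). Summing: v_47(695!) = 14 = 14.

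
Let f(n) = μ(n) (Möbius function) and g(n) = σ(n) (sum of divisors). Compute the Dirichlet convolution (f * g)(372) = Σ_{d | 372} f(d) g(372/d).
(μ * σ)(372) = 372

Divisors of 372: [1, 2, 3, 4, 6, 12, 31, 62, 93, 124, 186, 372]. For each d | 372:
  d = 1: μ(1) · σ(372/1) = 1 · 896 = 896
  d = 2: μ(2) · σ(372/2) = -1 · 384 = -384
  d = 3: μ(3) · σ(372/3) = -1 · 224 = -224
  d = 4: μ(4) · σ(372/4) = 0 · 128 = 0
  d = 6: μ(6) · σ(372/6) = 1 · 96 = 96
  d = 12: μ(12) · σ(372/12) = 0 · 32 = 0
  d = 31: μ(31) · σ(372/31) = -1 · 28 = -28
  d = 62: μ(62) · σ(372/62) = 1 · 12 = 12
  d = 93: μ(93) · σ(372/93) = 1 · 7 = 7
  d = 124: μ(124) · σ(372/124) = 0 · 4 = 0
  d = 186: μ(186) · σ(372/186) = -1 · 3 = -3
  d = 372: μ(372) · σ(372/372) = 0 · 1 = 0
Summing: (μ * σ)(372) = 896 + -384 + -224 + 0 + 96 + 0 + -28 + 12 + 7 + 0 + -3 + 0 = 372.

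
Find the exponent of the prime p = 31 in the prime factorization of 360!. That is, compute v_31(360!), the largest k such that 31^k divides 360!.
v_31(360!) = 11

Legendre's formula: v_p(n!) = Σ_{k ≥ 1} ⌊n / p^k⌋. For p = 31, n = 360, the terms are:
  ⌊360/31^1⌋ = ⌊360/31⌋ = 11
(the next term ⌊360/31^2⌋ = 0, terminating the sum). Summing: v_31(360!) = 11 = 11.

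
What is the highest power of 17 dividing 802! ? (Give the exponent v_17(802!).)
v_17(802!) = 49

Legendre's formula: v_p(n!) = Σ_{k ≥ 1} ⌊n / p^k⌋. For p = 17, n = 802, the terms are:
  ⌊802/17^1⌋ = ⌊802/17⌋ = 47
  ⌊802/17^2⌋ = ⌊802/289⌋ = 2
(the next term ⌊802/17^3⌋ = 0, terminating the sum). Summing: v_17(802!) = 47 + 2 = 49.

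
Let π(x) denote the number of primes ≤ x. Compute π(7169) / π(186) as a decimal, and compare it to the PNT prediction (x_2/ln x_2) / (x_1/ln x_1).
π(7169)/π(186) = 916/42 ≈ 21.8095;  PNT prediction ≈ 22.6883.

π(186) = 42 and π(7169) = 916, so π(7169)/π(186) ≈ 21.8095. The PNT-predicted ratio is (7169/ln(7169)) / (186/ln(186)) ≈ 22.6883. The two agree to within a few percent, as expected.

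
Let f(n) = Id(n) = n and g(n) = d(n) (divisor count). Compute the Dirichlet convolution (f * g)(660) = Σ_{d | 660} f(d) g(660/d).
(Id * d)(660) = 5005

Divisors of 660: [1, 2, 3, 4, 5, 6, 10, 11, 12, 15, 20, 22, 30, 33, 44, 55, 60, 66, 110, 132, 165, 220, 330, 660]. For each d | 660:
  d = 1: Id(1) · d(660/1) = 1 · 24 = 24
  d = 2: Id(2) · d(660/2) = 2 · 16 = 32
  d = 3: Id(3) · d(660/3) = 3 · 12 = 36
  d = 4: Id(4) · d(660/4) = 4 · 8 = 32
  d = 5: Id(5) · d(660/5) = 5 · 12 = 60
  d = 6: Id(6) · d(660/6) = 6 · 8 = 48
  d = 10: Id(10) · d(660/10) = 10 · 8 = 80
  d = 11: Id(11) · d(660/11) = 11 · 12 = 132
  d = 12: Id(12) · d(660/12) = 12 · 4 = 48
  d = 15: Id(15) · d(660/15) = 15 · 6 = 90
  d = 20: Id(20) · d(660/20) = 20 · 4 = 80
  d = 22: Id(22) · d(660/22) = 22 · 8 = 176
  d = 30: Id(30) · d(660/30) = 30 · 4 = 120
  d = 33: Id(33) · d(660/33) = 33 · 6 = 198
  d = 44: Id(44) · d(660/44) = 44 · 4 = 176
  d = 55: Id(55) · d(660/55) = 55 · 6 = 330
  d = 60: Id(60) · d(660/60) = 60 · 2 = 120
  d = 66: Id(66) · d(660/66) = 66 · 4 = 264
  d = 110: Id(110) · d(660/110) = 110 · 4 = 440
  d = 132: Id(132) · d(660/132) = 132 · 2 = 264
  d = 165: Id(165) · d(660/165) = 165 · 3 = 495
  d = 220: Id(220) · d(660/220) = 220 · 2 = 440
  d = 330: Id(330) · d(660/330) = 330 · 2 = 660
  d = 660: Id(660) · d(660/660) = 660 · 1 = 660
Summing: (Id * d)(660) = 24 + 32 + 36 + 32 + 60 + 48 + 80 + 132 + 48 + 90 + 80 + 176 + 120 + 198 + 176 + 330 + 120 + 264 + 440 + 264 + 495 + 440 + 660 + 660 = 5005.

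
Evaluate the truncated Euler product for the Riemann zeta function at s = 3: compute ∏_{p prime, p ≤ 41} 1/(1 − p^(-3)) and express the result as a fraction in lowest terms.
∏ = 146179583280100194365681354929/121615573969288081570641739776

The primes p ≤ 41 are [2, 3, 5, 7, 11, 13, 17, 19, 23, 29, 31, 37, 41]. For each prime, (1 − 1/p^3)^(-1) = p^3 / (p^3 − 1). The product is (1 − 1/2^3)^(-1), (1 − 1/3^3)^(-1), (1 − 1/5^3)^(-1), (1 − 1/7^3)^(-1), (1 − 1/11^3)^(-1), (1 − 1/13^3)^(-1), (1 − 1/17^3)^(-1), (1 − 1/19^3)^(-1), (1 − 1/23^3)^(-1), (1 − 1/29^3)^(-1), (1 − 1/31^3)^(-1), (1 − 1/37^3)^(-1), (1 − 1/41^3)^(-1) = ∏ p^3 / (p^3 − 1) = 146179583280100194365681354929/121615573969288081570641739776.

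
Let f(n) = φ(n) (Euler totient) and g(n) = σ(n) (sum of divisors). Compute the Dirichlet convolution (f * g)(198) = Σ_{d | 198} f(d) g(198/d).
(φ * σ)(198) = 2376

Divisors of 198: [1, 2, 3, 6, 9, 11, 18, 22, 33, 66, 99, 198]. For each d | 198:
  d = 1: φ(1) · σ(198/1) = 1 · 468 = 468
  d = 2: φ(2) · σ(198/2) = 1 · 156 = 156
  d = 3: φ(3) · σ(198/3) = 2 · 144 = 288
  d = 6: φ(6) · σ(198/6) = 2 · 48 = 96
  d = 9: φ(9) · σ(198/9) = 6 · 36 = 216
  d = 11: φ(11) · σ(198/11) = 10 · 39 = 390
  d = 18: φ(18) · σ(198/18) = 6 · 12 = 72
  d = 22: φ(22) · σ(198/22) = 10 · 13 = 130
  d = 33: φ(33) · σ(198/33) = 20 · 12 = 240
  d = 66: φ(66) · σ(198/66) = 20 · 4 = 80
  d = 99: φ(99) · σ(198/99) = 60 · 3 = 180
  d = 198: φ(198) · σ(198/198) = 60 · 1 = 60
Summing: (φ * σ)(198) = 468 + 156 + 288 + 96 + 216 + 390 + 72 + 130 + 240 + 80 + 180 + 60 = 2376.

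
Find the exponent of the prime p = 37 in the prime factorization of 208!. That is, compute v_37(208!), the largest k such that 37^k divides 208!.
v_37(208!) = 5

Legendre's formula: v_p(n!) = Σ_{k ≥ 1} ⌊n / p^k⌋. For p = 37, n = 208, the terms are:
  ⌊208/37^1⌋ = ⌊208/37⌋ = 5
(the next term ⌊208/37^2⌋ = 0, terminating the sum). Summing: v_37(208!) = 5 = 5.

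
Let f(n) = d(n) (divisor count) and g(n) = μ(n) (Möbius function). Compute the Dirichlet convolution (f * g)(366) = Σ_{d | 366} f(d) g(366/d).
(d * μ)(366) = 1

Divisors of 366: [1, 2, 3, 6, 61, 122, 183, 366]. For each d | 366:
  d = 1: d(1) · μ(366/1) = 1 · -1 = -1
  d = 2: d(2) · μ(366/2) = 2 · 1 = 2
  d = 3: d(3) · μ(366/3) = 2 · 1 = 2
  d = 6: d(6) · μ(366/6) = 4 · -1 = -4
  d = 61: d(61) · μ(366/61) = 2 · 1 = 2
  d = 122: d(122) · μ(366/122) = 4 · -1 = -4
  d = 183: d(183) · μ(366/183) = 4 · -1 = -4
  d = 366: d(366) · μ(366/366) = 8 · 1 = 8
Summing: (d * μ)(366) = -1 + 2 + 2 + -4 + 2 + -4 + -4 + 8 = 1.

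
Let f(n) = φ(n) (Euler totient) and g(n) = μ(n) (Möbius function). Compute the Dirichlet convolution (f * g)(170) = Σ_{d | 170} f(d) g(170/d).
(φ * μ)(170) = 0

Divisors of 170: [1, 2, 5, 10, 17, 34, 85, 170]. For each d | 170:
  d = 1: φ(1) · μ(170/1) = 1 · -1 = -1
  d = 2: φ(2) · μ(170/2) = 1 · 1 = 1
  d = 5: φ(5) · μ(170/5) = 4 · 1 = 4
  d = 10: φ(10) · μ(170/10) = 4 · -1 = -4
  d = 17: φ(17) · μ(170/17) = 16 · 1 = 16
  d = 34: φ(34) · μ(170/34) = 16 · -1 = -16
  d = 85: φ(85) · μ(170/85) = 64 · -1 = -64
  d = 170: φ(170) · μ(170/170) = 64 · 1 = 64
Summing: (φ * μ)(170) = -1 + 1 + 4 + -4 + 16 + -16 + -64 + 64 = 0.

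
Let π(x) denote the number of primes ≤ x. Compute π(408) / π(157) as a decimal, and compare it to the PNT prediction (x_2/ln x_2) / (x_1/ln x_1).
π(408)/π(157) = 79/37 ≈ 2.1351;  PNT prediction ≈ 2.1859.

π(157) = 37 and π(408) = 79, so π(408)/π(157) ≈ 2.1351. The PNT-predicted ratio is (408/ln(408)) / (157/ln(157)) ≈ 2.1859. The two agree to within a few percent, as expected.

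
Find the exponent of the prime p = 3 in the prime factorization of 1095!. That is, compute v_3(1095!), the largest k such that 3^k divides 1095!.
v_3(1095!) = 544

Legendre's formula: v_p(n!) = Σ_{k ≥ 1} ⌊n / p^k⌋. For p = 3, n = 1095, the terms are:
  ⌊1095/3^1⌋ = ⌊1095/3⌋ = 365
  ⌊1095/3^2⌋ = ⌊1095/9⌋ = 121
  ⌊1095/3^3⌋ = ⌊1095/27⌋ = 40
  ⌊1095/3^4⌋ = ⌊1095/81⌋ = 13
  ⌊1095/3^5⌋ = ⌊1095/243⌋ = 4
  ⌊1095/3^6⌋ = ⌊1095/729⌋ = 1
(the next term ⌊1095/3^7⌋ = 0, terminating the sum). Summing: v_3(1095!) = 365 + 121 + 40 + 13 + 4 + 1 = 544.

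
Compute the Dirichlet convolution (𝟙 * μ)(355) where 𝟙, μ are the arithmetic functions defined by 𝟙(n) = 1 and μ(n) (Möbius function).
(𝟙 * μ)(355) = 0

Divisors of 355: [1, 5, 71, 355]. For each d | 355:
  d = 1: 𝟙(1) · μ(355/1) = 1 · 1 = 1
  d = 5: 𝟙(5) · μ(355/5) = 1 · -1 = -1
  d = 71: 𝟙(71) · μ(355/71) = 1 · -1 = -1
  d = 355: 𝟙(355) · μ(355/355) = 1 · 1 = 1
Summing: (𝟙 * μ)(355) = 1 + -1 + -1 + 1 = 0.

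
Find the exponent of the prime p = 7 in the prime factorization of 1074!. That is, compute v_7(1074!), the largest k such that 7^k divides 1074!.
v_7(1074!) = 177

Legendre's formula: v_p(n!) = Σ_{k ≥ 1} ⌊n / p^k⌋. For p = 7, n = 1074, the terms are:
  ⌊1074/7^1⌋ = ⌊1074/7⌋ = 153
  ⌊1074/7^2⌋ = ⌊1074/49⌋ = 21
  ⌊1074/7^3⌋ = ⌊1074/343⌋ = 3
(the next term ⌊1074/7^4⌋ = 0, terminating the sum). Summing: v_7(1074!) = 153 + 21 + 3 = 177.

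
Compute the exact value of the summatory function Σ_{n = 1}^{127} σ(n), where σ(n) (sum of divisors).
Σ_{n ≤ 127} σ(n) = 13280

Compute σ(n) for each 1 ≤ n ≤ 127: σ(1) = 1, σ(2) = 3, σ(3) = 4, σ(4) = 7, σ(5) = 6, σ(6) = 12, σ(7) = 8, σ(8) = 15, σ(9) = 13, σ(10) = 18, σ(11) = 12, σ(12) = 28, σ(13) = 14, σ(14) = 24, σ(15) = 24, σ(16) = 31, σ(17) = 18, σ(18) = 39, σ(19) = 20, σ(20) = 42, σ(21) = 32, σ(22) = 36, σ(23) = 24, σ(24) = 60, σ(25) = 31, σ(26) = 42, σ(27) = 40, σ(28) = 56, σ(29) = 30, σ(30) = 72, σ(31) = 32, σ(32) = 63, σ(33) = 48, σ(34) = 54, σ(35) = 48, σ(36) = 91, σ(37) = 38, σ(38) = 60, σ(39) = 56, σ(40) = 90, σ(41) = 42, σ(42) = 96, σ(43) = 44, σ(44) = 84, σ(45) = 78, σ(46) = 72, σ(47) = 48, σ(48) = 124, σ(49) = 57, σ(50) = 93, σ(51) = 72, σ(52) = 98, σ(53) = 54, σ(54) = 120, σ(55) = 72, σ(56) = 120, σ(57) = 80, σ(58) = 90, σ(59) = 60, σ(60) = 168, σ(61) = 62, σ(62) = 96, σ(63) = 104, σ(64) = 127, σ(65) = 84, σ(66) = 144, σ(67) = 68, σ(68) = 126, σ(69) = 96, σ(70) = 144, σ(71) = 72, σ(72) = 195, σ(73) = 74, σ(74) = 114, σ(75) = 124, σ(76) = 140, σ(77) = 96, σ(78) = 168, σ(79) = 80, σ(80) = 186, σ(81) = 121, σ(82) = 126, σ(83) = 84, σ(84) = 224, σ(85) = 108, σ(86) = 132, σ(87) = 120, σ(88) = 180, σ(89) = 90, σ(90) = 234, σ(91) = 112, σ(92) = 168, σ(93) = 128, σ(94) = 144, σ(95) = 120, σ(96) = 252, σ(97) = 98, σ(98) = 171, σ(99) = 156, σ(100) = 217, σ(101) = 102, σ(102) = 216, σ(103) = 104, σ(104) = 210, σ(105) = 192, σ(106) = 162, σ(107) = 108, σ(108) = 280, σ(109) = 110, σ(110) = 216, σ(111) = 152, σ(112) = 248, σ(113) = 114, σ(114) = 240, σ(115) = 144, σ(116) = 210, σ(117) = 182, σ(118) = 180, σ(119) = 144, σ(120) = 360, σ(121) = 133, σ(122) = 186, σ(123) = 168, σ(124) = 224, σ(125) = 156, σ(126) = 312, σ(127) = 128. Summing all 127 values: 13280. (Average order: Σ_{n ≤ x} σ(n) ~ (π²/12) x². For x = 127, (π²/12)·127² ≈ 13265.57.)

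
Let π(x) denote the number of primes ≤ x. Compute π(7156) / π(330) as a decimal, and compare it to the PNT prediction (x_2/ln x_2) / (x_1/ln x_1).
π(7156)/π(330) = 915/66 ≈ 13.8636;  PNT prediction ≈ 14.1682.

π(330) = 66 and π(7156) = 915, so π(7156)/π(330) ≈ 13.8636. The PNT-predicted ratio is (7156/ln(7156)) / (330/ln(330)) ≈ 14.1682. The two agree to within a few percent, as expected.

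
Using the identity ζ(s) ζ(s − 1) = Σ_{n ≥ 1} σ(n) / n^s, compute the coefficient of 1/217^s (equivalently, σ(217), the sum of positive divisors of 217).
σ(217) = 256

In the product (Σ m^0/m^s)(Σ k / k^s) = Σ (Σ_{d | n} d) / n^s, the coefficient of 1/n^s is σ(n) = Σ_{d | n} d. For n = 217, divisors are [1, 7, 31, 217]; summing: σ(217) = 256.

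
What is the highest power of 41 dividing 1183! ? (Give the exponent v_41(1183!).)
v_41(1183!) = 28

Legendre's formula: v_p(n!) = Σ_{k ≥ 1} ⌊n / p^k⌋. For p = 41, n = 1183, the terms are:
  ⌊1183/41^1⌋ = ⌊1183/41⌋ = 28
(the next term ⌊1183/41^2⌋ = 0, terminating the sum). Summing: v_41(1183!) = 28 = 28.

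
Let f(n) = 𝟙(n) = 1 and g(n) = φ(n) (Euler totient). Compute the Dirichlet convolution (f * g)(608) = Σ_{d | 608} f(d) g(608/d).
(𝟙 * φ)(608) = 608

Divisors of 608: [1, 2, 4, 8, 16, 19, 32, 38, 76, 152, 304, 608]. For each d | 608:
  d = 1: 𝟙(1) · φ(608/1) = 1 · 288 = 288
  d = 2: 𝟙(2) · φ(608/2) = 1 · 144 = 144
  d = 4: 𝟙(4) · φ(608/4) = 1 · 72 = 72
  d = 8: 𝟙(8) · φ(608/8) = 1 · 36 = 36
  d = 16: 𝟙(16) · φ(608/16) = 1 · 18 = 18
  d = 19: 𝟙(19) · φ(608/19) = 1 · 16 = 16
  d = 32: 𝟙(32) · φ(608/32) = 1 · 18 = 18
  d = 38: 𝟙(38) · φ(608/38) = 1 · 8 = 8
  d = 76: 𝟙(76) · φ(608/76) = 1 · 4 = 4
  d = 152: 𝟙(152) · φ(608/152) = 1 · 2 = 2
  d = 304: 𝟙(304) · φ(608/304) = 1 · 1 = 1
  d = 608: 𝟙(608) · φ(608/608) = 1 · 1 = 1
Summing: (𝟙 * φ)(608) = 288 + 144 + 72 + 36 + 18 + 16 + 18 + 8 + 4 + 2 + 1 + 1 = 608.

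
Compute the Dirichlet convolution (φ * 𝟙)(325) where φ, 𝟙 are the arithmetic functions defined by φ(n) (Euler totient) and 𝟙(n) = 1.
(φ * 𝟙)(325) = 325

Divisors of 325: [1, 5, 13, 25, 65, 325]. For each d | 325:
  d = 1: φ(1) · 𝟙(325/1) = 1 · 1 = 1
  d = 5: φ(5) · 𝟙(325/5) = 4 · 1 = 4
  d = 13: φ(13) · 𝟙(325/13) = 12 · 1 = 12
  d = 25: φ(25) · 𝟙(325/25) = 20 · 1 = 20
  d = 65: φ(65) · 𝟙(325/65) = 48 · 1 = 48
  d = 325: φ(325) · 𝟙(325/325) = 240 · 1 = 240
Summing: (φ * 𝟙)(325) = 1 + 4 + 12 + 20 + 48 + 240 = 325.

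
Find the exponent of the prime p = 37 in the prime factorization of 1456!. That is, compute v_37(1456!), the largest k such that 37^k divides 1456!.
v_37(1456!) = 40

Legendre's formula: v_p(n!) = Σ_{k ≥ 1} ⌊n / p^k⌋. For p = 37, n = 1456, the terms are:
  ⌊1456/37^1⌋ = ⌊1456/37⌋ = 39
  ⌊1456/37^2⌋ = ⌊1456/1369⌋ = 1
(the next term ⌊1456/37^3⌋ = 0, terminating the sum). Summing: v_37(1456!) = 39 + 1 = 40.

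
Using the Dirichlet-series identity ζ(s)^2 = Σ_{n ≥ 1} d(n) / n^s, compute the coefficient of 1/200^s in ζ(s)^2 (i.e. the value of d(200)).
d(200) = 12

ζ(s)^2 = (Σ 1/m^s)(Σ 1/k^s). The coefficient of 1/n^s in the product is the number of ordered pairs (m, k) with mk = n, which equals d(n). For n = 200, divisors are [1, 2, 4, 5, 8, 10, 20, 25, 40, 50, 100, 200], so d(200) = 12.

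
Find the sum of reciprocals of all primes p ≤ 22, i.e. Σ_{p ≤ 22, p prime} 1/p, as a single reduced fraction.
Σ 1/p = 14117683/9699690

π(22) = 8, so the primes ≤ 22 are [2, 3, 5, 7, 11, 13, 17, 19]. Summing 1/p over these primes: 14117683/9699690 ≈ 1.4555. Mertens estimate ln ln(22) + 0.2615 ≈ 1.3900.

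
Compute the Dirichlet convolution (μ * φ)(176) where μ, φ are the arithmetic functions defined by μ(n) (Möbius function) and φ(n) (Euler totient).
(μ * φ)(176) = 36

Divisors of 176: [1, 2, 4, 8, 11, 16, 22, 44, 88, 176]. For each d | 176:
  d = 1: μ(1) · φ(176/1) = 1 · 80 = 80
  d = 2: μ(2) · φ(176/2) = -1 · 40 = -40
  d = 4: μ(4) · φ(176/4) = 0 · 20 = 0
  d = 8: μ(8) · φ(176/8) = 0 · 10 = 0
  d = 11: μ(11) · φ(176/11) = -1 · 8 = -8
  d = 16: μ(16) · φ(176/16) = 0 · 10 = 0
  d = 22: μ(22) · φ(176/22) = 1 · 4 = 4
  d = 44: μ(44) · φ(176/44) = 0 · 2 = 0
  d = 88: μ(88) · φ(176/88) = 0 · 1 = 0
  d = 176: μ(176) · φ(176/176) = 0 · 1 = 0
Summing: (μ * φ)(176) = 80 + -40 + 0 + 0 + -8 + 0 + 4 + 0 + 0 + 0 = 36.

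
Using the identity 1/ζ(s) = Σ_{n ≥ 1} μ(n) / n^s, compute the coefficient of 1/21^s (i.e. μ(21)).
μ(21) = 1

Factor n = 21 = 3 · 7. μ(n) = 0 if any exponent ≥ 2 (not squarefree); otherwise μ(n) = (−1)^{ω(n)} where ω(n) is the number of distinct prime factors. Applying: μ(21) = 1.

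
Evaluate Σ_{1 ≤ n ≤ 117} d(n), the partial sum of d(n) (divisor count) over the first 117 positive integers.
Σ_{n ≤ 117} d(n) = 578

Compute d(n) for each 1 ≤ n ≤ 117: d(1) = 1, d(2) = 2, d(3) = 2, d(4) = 3, d(5) = 2, d(6) = 4, d(7) = 2, d(8) = 4, d(9) = 3, d(10) = 4, d(11) = 2, d(12) = 6, d(13) = 2, d(14) = 4, d(15) = 4, d(16) = 5, d(17) = 2, d(18) = 6, d(19) = 2, d(20) = 6, d(21) = 4, d(22) = 4, d(23) = 2, d(24) = 8, d(25) = 3, d(26) = 4, d(27) = 4, d(28) = 6, d(29) = 2, d(30) = 8, d(31) = 2, d(32) = 6, d(33) = 4, d(34) = 4, d(35) = 4, d(36) = 9, d(37) = 2, d(38) = 4, d(39) = 4, d(40) = 8, d(41) = 2, d(42) = 8, d(43) = 2, d(44) = 6, d(45) = 6, d(46) = 4, d(47) = 2, d(48) = 10, d(49) = 3, d(50) = 6, d(51) = 4, d(52) = 6, d(53) = 2, d(54) = 8, d(55) = 4, d(56) = 8, d(57) = 4, d(58) = 4, d(59) = 2, d(60) = 12, d(61) = 2, d(62) = 4, d(63) = 6, d(64) = 7, d(65) = 4, d(66) = 8, d(67) = 2, d(68) = 6, d(69) = 4, d(70) = 8, d(71) = 2, d(72) = 12, d(73) = 2, d(74) = 4, d(75) = 6, d(76) = 6, d(77) = 4, d(78) = 8, d(79) = 2, d(80) = 10, d(81) = 5, d(82) = 4, d(83) = 2, d(84) = 12, d(85) = 4, d(86) = 4, d(87) = 4, d(88) = 8, d(89) = 2, d(90) = 12, d(91) = 4, d(92) = 6, d(93) = 4, d(94) = 4, d(95) = 4, d(96) = 12, d(97) = 2, d(98) = 6, d(99) = 6, d(100) = 9, d(101) = 2, d(102) = 8, d(103) = 2, d(104) = 8, d(105) = 8, d(106) = 4, d(107) = 2, d(108) = 12, d(109) = 2, d(110) = 8, d(111) = 4, d(112) = 10, d(113) = 2, d(114) = 8, d(115) = 4, d(116) = 6, d(117) = 6. Summing all 117 values: 578. (Dirichlet's divisor formula: Σ_{n ≤ x} d(n) = x ln(x) + (2γ − 1) x + O(√x). For x = 117, the asymptotic estimate is ≈ 575.24.)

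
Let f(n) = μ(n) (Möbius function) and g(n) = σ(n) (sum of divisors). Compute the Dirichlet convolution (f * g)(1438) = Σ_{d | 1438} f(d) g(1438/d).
(μ * σ)(1438) = 1438

Divisors of 1438: [1, 2, 719, 1438]. For each d | 1438:
  d = 1: μ(1) · σ(1438/1) = 1 · 2160 = 2160
  d = 2: μ(2) · σ(1438/2) = -1 · 720 = -720
  d = 719: μ(719) · σ(1438/719) = -1 · 3 = -3
  d = 1438: μ(1438) · σ(1438/1438) = 1 · 1 = 1
Summing: (μ * σ)(1438) = 2160 + -720 + -3 + 1 = 1438.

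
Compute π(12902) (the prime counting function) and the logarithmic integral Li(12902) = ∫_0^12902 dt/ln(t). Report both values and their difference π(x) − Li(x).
π(12902) = 1535;  Li(12902) ≈ 1556.76;  π(x) − Li(x) ≈ -21.76.

Direct count of primes ≤ 12902 gives π(12902) = 1535. Numerical evaluation of the logarithmic integral gives Li(12902) ≈ 1556.76. The difference π(x) − Li(x) ≈ -21.76 is typically negative for small/moderate x (Li(x) overestimates), though Littlewood's theorem shows this sign changes infinitely often.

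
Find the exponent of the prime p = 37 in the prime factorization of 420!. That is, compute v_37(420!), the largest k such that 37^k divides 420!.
v_37(420!) = 11

Legendre's formula: v_p(n!) = Σ_{k ≥ 1} ⌊n / p^k⌋. For p = 37, n = 420, the terms are:
  ⌊420/37^1⌋ = ⌊420/37⌋ = 11
(the next term ⌊420/37^2⌋ = 0, terminating the sum). Summing: v_37(420!) = 11 = 11.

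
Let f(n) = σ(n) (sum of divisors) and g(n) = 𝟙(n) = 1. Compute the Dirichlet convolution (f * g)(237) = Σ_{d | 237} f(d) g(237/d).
(σ * 𝟙)(237) = 405

Divisors of 237: [1, 3, 79, 237]. For each d | 237:
  d = 1: σ(1) · 𝟙(237/1) = 1 · 1 = 1
  d = 3: σ(3) · 𝟙(237/3) = 4 · 1 = 4
  d = 79: σ(79) · 𝟙(237/79) = 80 · 1 = 80
  d = 237: σ(237) · 𝟙(237/237) = 320 · 1 = 320
Summing: (σ * 𝟙)(237) = 1 + 4 + 80 + 320 = 405.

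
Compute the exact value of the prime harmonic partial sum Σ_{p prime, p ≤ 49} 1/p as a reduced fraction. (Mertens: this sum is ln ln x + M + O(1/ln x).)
Σ 1/p = 1021729465586766997/614889782588491410

π(49) = 15, so the primes ≤ 49 are [2, 3, 5, 7, 11, 13, 17, 19, 23, 29, 31, 37, 41, 43, 47]. Summing 1/p over these primes: 1021729465586766997/614889782588491410 ≈ 1.6616. Mertens estimate ln ln(49) + 0.2615 ≈ 1.6204.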